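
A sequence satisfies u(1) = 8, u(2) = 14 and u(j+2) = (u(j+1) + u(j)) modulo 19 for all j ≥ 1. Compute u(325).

Computing terms: u(1) = 8,  u(2) = 14,  u(3) = 3,  u(4) = 17,  u(5) = 1,  u(6) = 18,  u(7) = 0,  u(8) = 18,  u(9) = 18,  u(10) = 17,  u(11) = 16,  u(12) = 14,  u(13) = 11,  u(14) = 6,  u(15) = 17,  u(16) = 4,  u(17) = 2,  u(18) = 6,  u(19) = 8,  u(20) = 14.
Since (u(19), u(20)) = (u(1), u(2)) = (8, 14) (two consecutive terms determine the rest), the sequence is periodic with period 18.
So u(325) = u(1 + ((325-1) mod 18)) = u(1) = 8.

8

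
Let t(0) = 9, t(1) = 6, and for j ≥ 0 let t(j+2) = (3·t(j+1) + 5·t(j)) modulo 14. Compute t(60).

9

We have t(0) = 9, t(1) = 6, t(2) = 7, t(3) = 9, t(4) = 6.
The sequence repeats with period 3.
(60 - 0) mod 3 = 0, so t(60) = t(0) = 9.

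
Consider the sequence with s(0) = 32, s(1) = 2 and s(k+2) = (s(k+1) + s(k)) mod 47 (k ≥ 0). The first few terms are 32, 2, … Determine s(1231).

Computing terms: s(0) = 32, s(1) = 2, s(2) = 34, s(3) = 36, s(4) = 23, s(5) = 12, s(6) = 35, s(7) = 0, s(8) = 35, s(9) = 35, s(10) = 23, s(11) = 11, s(12) = 34, s(13) = 45, s(14) = 32, s(15) = 30, s(16) = 15, s(17) = 45, s(18) = 13, s(19) = 11, s(20) = 24, s(21) = 35, s(22) = 12, s(23) = 0, s(24) = 12, s(25) = 12, s(26) = 24, s(27) = 36, s(28) = 13, s(29) = 2, s(30) = 15, s(31) = 17, s(32) = 32, s(33) = 2.
The sequence repeats with period 32.
(1231 - 0) mod 32 = 15, so s(1231) = s(15) = 30.

30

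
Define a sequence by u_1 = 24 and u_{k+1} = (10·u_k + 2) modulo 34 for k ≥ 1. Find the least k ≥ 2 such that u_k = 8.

3

Computing terms: u_1 = 24,  u_2 = 4,  u_3 = 8,  u_4 = 14,  u_5 = 6,  u_6 = 28,  u_7 = 10,  u_8 = 0,  u_9 = 2,  u_{10} = 22,  u_{11} = 18,  u_{12} = 12,  u_{13} = 20,  u_{14} = 32,  u_{15} = 16,  u_{16} = 26,  u_{17} = 24.
Since u_{17} = u_1 = 24, the sequence is periodic with period 16.
The value 8 first appears (with k ≥ 2) at u_3.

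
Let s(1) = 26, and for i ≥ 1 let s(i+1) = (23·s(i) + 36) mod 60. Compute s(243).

38

s(1) = 26, s(2) = 34, s(3) = 38, s(4) = 10, s(5) = 26.
The sequence repeats with period 4.
So s(243) = s(1 + ((243-1) mod 4)) = s(3) = 38.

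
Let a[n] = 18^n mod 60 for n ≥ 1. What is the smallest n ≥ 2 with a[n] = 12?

We have a[1] = 18; a[2] = 24; a[3] = 12; a[4] = 36; a[5] = 48; a[6] = 24.
Since a[6] = a[2] = 24, the sequence is eventually periodic: after a pre-period of length 1 it cycles with period 4.
The value 12 first appears (with n ≥ 2) at a[3].

3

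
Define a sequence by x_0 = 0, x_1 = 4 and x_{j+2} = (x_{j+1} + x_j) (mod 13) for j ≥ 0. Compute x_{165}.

Computing terms: x_0 = 0, x_1 = 4, x_2 = 4, x_3 = 8, x_4 = 12, x_5 = 7, x_6 = 6, x_7 = 0, x_8 = 6, x_9 = 6, x_{10} = 12, x_{11} = 5, x_{12} = 4, x_{13} = 9, x_{14} = 0, x_{15} = 9, x_{16} = 9, x_{17} = 5, x_{18} = 1, x_{19} = 6, x_{20} = 7, x_{21} = 0, x_{22} = 7, x_{23} = 7, x_{24} = 1, x_{25} = 8, x_{26} = 9, x_{27} = 4, x_{28} = 0, x_{29} = 4.
The sequence repeats with period 28.
So x_{165} = x_{0 + ((165-0) mod 28)} = x_{25} = 8.

8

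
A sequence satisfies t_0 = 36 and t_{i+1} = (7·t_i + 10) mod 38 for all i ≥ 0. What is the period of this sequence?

We have t_0 = 36,  t_1 = 34,  t_2 = 20,  t_3 = 36.
Since t_3 = t_0 = 36, the sequence is periodic with period 3.

3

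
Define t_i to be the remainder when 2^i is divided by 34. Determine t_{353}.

t_1 = 2,  t_2 = 4,  t_3 = 8,  t_4 = 16,  t_5 = 32,  t_6 = 30,  t_7 = 26,  t_8 = 18,  t_9 = 2.
Since t_9 = t_1 = 2, the sequence is periodic with period 8.
(353 - 1) mod 8 = 0, so t_{353} = t_1 = 2.

2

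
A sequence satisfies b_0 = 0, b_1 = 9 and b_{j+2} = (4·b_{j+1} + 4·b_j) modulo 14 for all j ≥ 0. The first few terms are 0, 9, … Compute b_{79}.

Listing terms: b_0 = 0; b_1 = 9; b_2 = 8; b_3 = 12; b_4 = 10; b_5 = 4; b_6 = 0; b_7 = 2; b_8 = 8; b_9 = 12.
Since (b_8, b_9) = (b_2, b_3) = (8, 12) (two consecutive terms determine the rest), the sequence is eventually periodic: after a pre-period of length 2 it cycles with period 6.
For j ≥ 2, b_j depends only on (j - 2) mod 6. (79 - 2) mod 6 = 5, so b_{79} = b_7 = 2.

2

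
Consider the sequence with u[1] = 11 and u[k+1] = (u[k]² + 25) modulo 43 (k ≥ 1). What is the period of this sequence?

Listing terms: u[1] = 11,  u[2] = 17,  u[3] = 13,  u[4] = 22,  u[5] = 36,  u[6] = 31,  u[7] = 40,  u[8] = 34,  u[9] = 20,  u[10] = 38,  u[11] = 7,  u[12] = 31.
Since u[12] = u[6] = 31, the sequence is eventually periodic: after a pre-period of length 5 it cycles with period 6.

6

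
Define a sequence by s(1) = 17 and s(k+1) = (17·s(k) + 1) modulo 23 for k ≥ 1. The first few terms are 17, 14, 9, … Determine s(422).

s(1) = 17; s(2) = 14; s(3) = 9; s(4) = 16; s(5) = 20; s(6) = 19; s(7) = 2; s(8) = 12; s(9) = 21; s(10) = 13; s(11) = 15; s(12) = 3; s(13) = 6; s(14) = 11; s(15) = 4; s(16) = 0; s(17) = 1; s(18) = 18; s(19) = 8; s(20) = 22; s(21) = 7; s(22) = 5; s(23) = 17.
Since s(23) = s(1) = 17, the sequence is periodic with period 22.
So s(422) = s(1 + ((422-1) mod 22)) = s(4) = 16.

16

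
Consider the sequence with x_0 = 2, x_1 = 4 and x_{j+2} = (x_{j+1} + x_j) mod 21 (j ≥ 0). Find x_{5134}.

Listing terms: x_0 = 2; x_1 = 4; x_2 = 6; x_3 = 10; x_4 = 16; x_5 = 5; x_6 = 0; x_7 = 5; x_8 = 5; x_9 = 10; x_{10} = 15; x_{11} = 4; x_{12} = 19; x_{13} = 2; x_{14} = 0; x_{15} = 2; x_{16} = 2; x_{17} = 4.
The sequence repeats with period 16.
(5134 - 0) mod 16 = 14, so x_{5134} = x_{14} = 0.

0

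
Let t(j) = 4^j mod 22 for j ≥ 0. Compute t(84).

Computing terms: t(0) = 1; t(1) = 4; t(2) = 16; t(3) = 20; t(4) = 14; t(5) = 12; t(6) = 4.
Since t(6) = t(1) = 4, the sequence is eventually periodic: after a pre-period of length 1 it cycles with period 5.
For j ≥ 1, t(j) depends only on (j - 1) mod 5. (84 - 1) mod 5 = 3, so t(84) = t(4) = 14.

14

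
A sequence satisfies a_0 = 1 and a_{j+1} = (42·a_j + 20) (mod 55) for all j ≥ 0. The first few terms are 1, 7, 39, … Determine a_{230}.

34

a_0 = 1, a_1 = 7, a_2 = 39, a_3 = 8, a_4 = 26, a_5 = 12, a_6 = 29, a_7 = 28, a_8 = 41, a_9 = 37, a_{10} = 34, a_{11} = 18, a_{12} = 6, a_{13} = 52, a_{14} = 4, a_{15} = 23, a_{16} = 51, a_{17} = 17, a_{18} = 19, a_{19} = 48, a_{20} = 1.
The sequence repeats with period 20.
So a_{230} = a_{0 + ((230-0) mod 20)} = a_{10} = 34.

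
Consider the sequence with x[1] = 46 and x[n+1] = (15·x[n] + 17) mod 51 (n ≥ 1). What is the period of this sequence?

8

Listing terms: x[1] = 46,  x[2] = 44,  x[3] = 14,  x[4] = 23,  x[5] = 5,  x[6] = 41,  x[7] = 20,  x[8] = 11,  x[9] = 29,  x[10] = 44.
Since x[10] = x[2] = 44, the sequence is eventually periodic: after a pre-period of length 1 it cycles with period 8.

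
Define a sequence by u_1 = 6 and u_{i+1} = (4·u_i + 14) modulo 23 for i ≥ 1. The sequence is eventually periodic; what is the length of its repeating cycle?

11

Computing terms: u_1 = 6; u_2 = 15; u_3 = 5; u_4 = 11; u_5 = 12; u_6 = 16; u_7 = 9; u_8 = 4; u_9 = 7; u_{10} = 19; u_{11} = 21; u_{12} = 6.
Since u_{12} = u_1 = 6, the sequence is periodic with period 11.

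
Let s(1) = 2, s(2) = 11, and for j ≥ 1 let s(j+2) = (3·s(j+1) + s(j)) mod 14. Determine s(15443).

Computing terms: s(1) = 2, s(2) = 11, s(3) = 7, s(4) = 4, s(5) = 5, s(6) = 5, s(7) = 6, s(8) = 9, s(9) = 5, s(10) = 10, s(11) = 7, s(12) = 3, s(13) = 2, s(14) = 9, s(15) = 1, s(16) = 12, s(17) = 9, s(18) = 11, s(19) = 0, s(20) = 11, s(21) = 5, s(22) = 12, s(23) = 13, s(24) = 9, s(25) = 12, s(26) = 3, s(27) = 7, s(28) = 10, s(29) = 9, s(30) = 9, s(31) = 8, s(32) = 5, s(33) = 9, s(34) = 4, s(35) = 7, s(36) = 11, s(37) = 12, s(38) = 5, s(39) = 13, s(40) = 2, s(41) = 5, s(42) = 3, s(43) = 0, s(44) = 3, s(45) = 9, s(46) = 2, s(47) = 1, s(48) = 5, s(49) = 2, s(50) = 11.
The sequence repeats with period 48.
So s(15443) = s(1 + ((15443-1) mod 48)) = s(35) = 7.

7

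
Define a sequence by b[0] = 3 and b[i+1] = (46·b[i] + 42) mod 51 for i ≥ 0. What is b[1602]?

We have b[0] = 3, b[1] = 27, b[2] = 9, b[3] = 48, b[4] = 6, b[5] = 12, b[6] = 33, b[7] = 30, b[8] = 45, b[9] = 21, b[10] = 39, b[11] = 0, b[12] = 42, b[13] = 36, b[14] = 15, b[15] = 18, b[16] = 3.
The sequence repeats with period 16.
So b[1602] = b[0 + ((1602-0) mod 16)] = b[2] = 9.

9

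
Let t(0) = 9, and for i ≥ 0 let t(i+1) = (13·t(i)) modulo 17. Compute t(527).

2

Computing terms: t(0) = 9,  t(1) = 15,  t(2) = 8,  t(3) = 2,  t(4) = 9.
The sequence repeats with period 4.
(527 - 0) mod 4 = 3, so t(527) = t(3) = 2.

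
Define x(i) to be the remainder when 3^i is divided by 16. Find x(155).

Listing terms: x(1) = 3,  x(2) = 9,  x(3) = 11,  x(4) = 1,  x(5) = 3.
The sequence repeats with period 4.
So x(155) = x(1 + ((155-1) mod 4)) = x(3) = 11.

11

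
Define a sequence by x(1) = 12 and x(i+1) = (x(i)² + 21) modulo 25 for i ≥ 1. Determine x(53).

15

Computing terms: x(1) = 12; x(2) = 15; x(3) = 21; x(4) = 12.
Since x(4) = x(1) = 12, the sequence is periodic with period 3.
So x(53) = x(1 + ((53-1) mod 3)) = x(2) = 15.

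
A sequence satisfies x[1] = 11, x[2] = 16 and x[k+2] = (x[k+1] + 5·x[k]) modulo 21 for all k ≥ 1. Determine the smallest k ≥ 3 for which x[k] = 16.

x[1] = 11; x[2] = 16; x[3] = 8; x[4] = 4; x[5] = 2; x[6] = 1; x[7] = 11; x[8] = 16.
The sequence repeats with period 6.
The value 16 next appears (with k ≥ 3) at x[8].

8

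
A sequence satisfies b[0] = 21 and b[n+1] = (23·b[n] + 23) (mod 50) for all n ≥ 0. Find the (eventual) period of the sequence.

Listing terms: b[0] = 21; b[1] = 6; b[2] = 11; b[3] = 26; b[4] = 21.
Since b[4] = b[0] = 21, the sequence is periodic with period 4.

4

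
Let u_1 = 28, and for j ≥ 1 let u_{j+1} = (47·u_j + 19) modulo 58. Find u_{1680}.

15

We have u_1 = 28, u_2 = 1, u_3 = 8, u_4 = 47, u_5 = 24, u_6 = 45, u_7 = 46, u_8 = 35, u_9 = 40, u_{10} = 43, u_{11} = 10, u_{12} = 25, u_{13} = 34, u_{14} = 51, u_{15} = 38, u_{16} = 7, u_{17} = 0, u_{18} = 19, u_{19} = 42, u_{20} = 21, u_{21} = 20, u_{22} = 31, u_{23} = 26, u_{24} = 23, u_{25} = 56, u_{26} = 41, u_{27} = 32, u_{28} = 15, u_{29} = 28.
Since u_{29} = u_1 = 28, the sequence is periodic with period 28.
(1680 - 1) mod 28 = 27, so u_{1680} = u_{28} = 15.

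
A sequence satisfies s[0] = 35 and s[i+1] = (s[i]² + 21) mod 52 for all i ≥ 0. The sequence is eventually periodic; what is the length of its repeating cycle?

Computing terms: s[0] = 35,  s[1] = 50,  s[2] = 25,  s[3] = 22,  s[4] = 37,  s[5] = 38,  s[6] = 9,  s[7] = 50.
Since s[7] = s[1] = 50, the sequence is eventually periodic: after a pre-period of length 1 it cycles with period 6.

6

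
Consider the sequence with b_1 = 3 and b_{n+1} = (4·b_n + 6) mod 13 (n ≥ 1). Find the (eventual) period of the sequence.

6

Listing terms: b_1 = 3, b_2 = 5, b_3 = 0, b_4 = 6, b_5 = 4, b_6 = 9, b_7 = 3.
The sequence repeats with period 6.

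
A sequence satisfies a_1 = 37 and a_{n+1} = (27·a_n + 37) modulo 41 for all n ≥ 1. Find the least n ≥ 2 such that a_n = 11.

We have a_1 = 37,  a_2 = 11,  a_3 = 6,  a_4 = 35,  a_5 = 39,  a_6 = 24,  a_7 = 29,  a_8 = 0,  a_9 = 37.
The sequence repeats with period 8.
The value 11 first appears (with n ≥ 2) at a_2.

2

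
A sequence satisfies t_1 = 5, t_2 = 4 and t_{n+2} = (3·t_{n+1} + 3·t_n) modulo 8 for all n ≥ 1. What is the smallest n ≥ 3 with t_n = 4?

8

Computing terms: t_1 = 5, t_2 = 4, t_3 = 3, t_4 = 5, t_5 = 0, t_6 = 7, t_7 = 5, t_8 = 4.
The sequence repeats with period 6.
The value 4 next appears (with n ≥ 3) at t_8.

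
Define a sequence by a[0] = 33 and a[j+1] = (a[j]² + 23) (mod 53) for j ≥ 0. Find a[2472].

Computing terms: a[0] = 33, a[1] = 52, a[2] = 24, a[3] = 16, a[4] = 14, a[5] = 7, a[6] = 19, a[7] = 13, a[8] = 33.
The sequence repeats with period 8.
(2472 - 0) mod 8 = 0, so a[2472] = a[0] = 33.

33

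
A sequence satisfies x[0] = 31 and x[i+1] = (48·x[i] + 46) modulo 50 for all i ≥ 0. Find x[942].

Computing terms: x[0] = 31,  x[1] = 34,  x[2] = 28,  x[3] = 40,  x[4] = 16,  x[5] = 14,  x[6] = 18,  x[7] = 10,  x[8] = 26,  x[9] = 44,  x[10] = 8,  x[11] = 30,  x[12] = 36,  x[13] = 24,  x[14] = 48,  x[15] = 0,  x[16] = 46,  x[17] = 4,  x[18] = 38,  x[19] = 20,  x[20] = 6,  x[21] = 34.
Since x[21] = x[1] = 34, the sequence is eventually periodic: after a pre-period of length 1 it cycles with period 20.
For i ≥ 1, x[i] depends only on (i - 1) mod 20. (942 - 1) mod 20 = 1, so x[942] = x[2] = 28.

28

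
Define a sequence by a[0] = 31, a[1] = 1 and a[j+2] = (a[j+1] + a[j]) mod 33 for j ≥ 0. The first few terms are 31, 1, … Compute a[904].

10

Listing terms: a[0] = 31,  a[1] = 1,  a[2] = 32,  a[3] = 0,  a[4] = 32,  a[5] = 32,  a[6] = 31,  a[7] = 30,  a[8] = 28,  a[9] = 25,  a[10] = 20,  a[11] = 12,  a[12] = 32,  a[13] = 11,  a[14] = 10,  a[15] = 21,  a[16] = 31,  a[17] = 19,  a[18] = 17,  a[19] = 3,  a[20] = 20,  a[21] = 23,  a[22] = 10,  a[23] = 0,  a[24] = 10,  a[25] = 10,  a[26] = 20,  a[27] = 30,  a[28] = 17,  a[29] = 14,  a[30] = 31,  a[31] = 12,  a[32] = 10,  a[33] = 22,  a[34] = 32,  a[35] = 21,  a[36] = 20,  a[37] = 8,  a[38] = 28,  a[39] = 3,  a[40] = 31,  a[41] = 1.
The sequence repeats with period 40.
(904 - 0) mod 40 = 24, so a[904] = a[24] = 10.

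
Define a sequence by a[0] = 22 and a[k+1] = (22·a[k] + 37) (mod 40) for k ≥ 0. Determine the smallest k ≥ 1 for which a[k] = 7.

Computing terms: a[0] = 22, a[1] = 1, a[2] = 19, a[3] = 15, a[4] = 7, a[5] = 31, a[6] = 39, a[7] = 15.
Since a[7] = a[3] = 15, the sequence is eventually periodic: after a pre-period of length 3 it cycles with period 4.
The value 7 first appears (with k ≥ 1) at a[4].

4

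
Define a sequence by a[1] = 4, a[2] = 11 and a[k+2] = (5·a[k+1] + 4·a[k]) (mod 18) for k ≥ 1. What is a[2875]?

17

a[1] = 4,  a[2] = 11,  a[3] = 17,  a[4] = 3,  a[5] = 11,  a[6] = 13,  a[7] = 1,  a[8] = 3,  a[9] = 1,  a[10] = 17,  a[11] = 17,  a[12] = 9,  a[13] = 5,  a[14] = 7,  a[15] = 1,  a[16] = 15,  a[17] = 7,  a[18] = 5,  a[19] = 17,  a[20] = 15,  a[21] = 17,  a[22] = 1,  a[23] = 1,  a[24] = 9,  a[25] = 13,  a[26] = 11,  a[27] = 17.
Since (a[26], a[27]) = (a[2], a[3]) = (11, 17) (two consecutive terms determine the rest), the sequence is eventually periodic: after a pre-period of length 1 it cycles with period 24.
For k ≥ 2, a[k] depends only on (k - 2) mod 24. (2875 - 2) mod 24 = 17, so a[2875] = a[19] = 17.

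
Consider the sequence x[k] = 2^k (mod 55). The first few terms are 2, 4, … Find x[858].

14

We have x[1] = 2; x[2] = 4; x[3] = 8; x[4] = 16; x[5] = 32; x[6] = 9; x[7] = 18; x[8] = 36; x[9] = 17; x[10] = 34; x[11] = 13; x[12] = 26; x[13] = 52; x[14] = 49; x[15] = 43; x[16] = 31; x[17] = 7; x[18] = 14; x[19] = 28; x[20] = 1; x[21] = 2.
Since x[21] = x[1] = 2, the sequence is periodic with period 20.
(858 - 1) mod 20 = 17, so x[858] = x[18] = 14.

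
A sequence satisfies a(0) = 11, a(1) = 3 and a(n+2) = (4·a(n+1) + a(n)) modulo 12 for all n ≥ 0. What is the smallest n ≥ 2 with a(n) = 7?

4

Listing terms: a(0) = 11; a(1) = 3; a(2) = 11; a(3) = 11; a(4) = 7; a(5) = 3; a(6) = 7; a(7) = 7; a(8) = 11; a(9) = 3.
The sequence repeats with period 8.
The value 7 first appears (with n ≥ 2) at a(4).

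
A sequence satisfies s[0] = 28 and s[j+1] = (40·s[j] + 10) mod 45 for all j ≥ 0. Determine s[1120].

Computing terms: s[0] = 28; s[1] = 5; s[2] = 30; s[3] = 40; s[4] = 35; s[5] = 15; s[6] = 25; s[7] = 20; s[8] = 0; s[9] = 10; s[10] = 5.
Since s[10] = s[1] = 5, the sequence is eventually periodic: after a pre-period of length 1 it cycles with period 9.
For j ≥ 1, s[j] depends only on (j - 1) mod 9. (1120 - 1) mod 9 = 3, so s[1120] = s[4] = 35.

35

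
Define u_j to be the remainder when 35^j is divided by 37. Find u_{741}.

u_0 = 1; u_1 = 35; u_2 = 4; u_3 = 29; u_4 = 16; u_5 = 5; u_6 = 27; u_7 = 20; u_8 = 34; u_9 = 6; u_{10} = 25; u_{11} = 24; u_{12} = 26; u_{13} = 22; u_{14} = 30; u_{15} = 14; u_{16} = 9; u_{17} = 19; u_{18} = 36; u_{19} = 2; u_{20} = 33; u_{21} = 8; u_{22} = 21; u_{23} = 32; u_{24} = 10; u_{25} = 17; u_{26} = 3; u_{27} = 31; u_{28} = 12; u_{29} = 13; u_{30} = 11; u_{31} = 15; u_{32} = 7; u_{33} = 23; u_{34} = 28; u_{35} = 18; u_{36} = 1.
Since u_{36} = u_0 = 1, the sequence is periodic with period 36.
So u_{741} = u_{0 + ((741-0) mod 36)} = u_{21} = 8.

8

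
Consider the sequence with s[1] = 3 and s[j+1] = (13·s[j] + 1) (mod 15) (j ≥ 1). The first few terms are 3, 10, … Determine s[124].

Listing terms: s[1] = 3,  s[2] = 10,  s[3] = 11,  s[4] = 9,  s[5] = 13,  s[6] = 5,  s[7] = 6,  s[8] = 4,  s[9] = 8,  s[10] = 0,  s[11] = 1,  s[12] = 14,  s[13] = 3.
Since s[13] = s[1] = 3, the sequence is periodic with period 12.
(124 - 1) mod 12 = 3, so s[124] = s[4] = 9.

9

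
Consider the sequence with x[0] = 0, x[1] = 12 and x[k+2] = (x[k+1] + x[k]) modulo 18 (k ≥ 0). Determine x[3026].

12

Listing terms: x[0] = 0,  x[1] = 12,  x[2] = 12,  x[3] = 6,  x[4] = 0,  x[5] = 6,  x[6] = 6,  x[7] = 12,  x[8] = 0,  x[9] = 12.
The sequence repeats with period 8.
So x[3026] = x[0 + ((3026-0) mod 8)] = x[2] = 12.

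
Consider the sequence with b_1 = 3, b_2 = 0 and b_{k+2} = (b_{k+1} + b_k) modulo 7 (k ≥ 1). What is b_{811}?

b_1 = 3,  b_2 = 0,  b_3 = 3,  b_4 = 3,  b_5 = 6,  b_6 = 2,  b_7 = 1,  b_8 = 3,  b_9 = 4,  b_{10} = 0,  b_{11} = 4,  b_{12} = 4,  b_{13} = 1,  b_{14} = 5,  b_{15} = 6,  b_{16} = 4,  b_{17} = 3,  b_{18} = 0.
Since (b_{17}, b_{18}) = (b_1, b_2) = (3, 0) (two consecutive terms determine the rest), the sequence is periodic with period 16.
So b_{811} = b_{1 + ((811-1) mod 16)} = b_{11} = 4.

4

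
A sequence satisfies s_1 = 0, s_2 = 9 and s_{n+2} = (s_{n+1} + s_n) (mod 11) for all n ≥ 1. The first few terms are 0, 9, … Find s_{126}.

1

Computing terms: s_1 = 0,  s_2 = 9,  s_3 = 9,  s_4 = 7,  s_5 = 5,  s_6 = 1,  s_7 = 6,  s_8 = 7,  s_9 = 2,  s_{10} = 9,  s_{11} = 0,  s_{12} = 9.
Since (s_{11}, s_{12}) = (s_1, s_2) = (0, 9) (two consecutive terms determine the rest), the sequence is periodic with period 10.
So s_{126} = s_{1 + ((126-1) mod 10)} = s_6 = 1.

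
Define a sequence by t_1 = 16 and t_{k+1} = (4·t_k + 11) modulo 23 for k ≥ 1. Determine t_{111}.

16

We have t_1 = 16; t_2 = 6; t_3 = 12; t_4 = 13; t_5 = 17; t_6 = 10; t_7 = 5; t_8 = 8; t_9 = 20; t_{10} = 22; t_{11} = 7; t_{12} = 16.
Since t_{12} = t_1 = 16, the sequence is periodic with period 11.
So t_{111} = t_{1 + ((111-1) mod 11)} = t_1 = 16.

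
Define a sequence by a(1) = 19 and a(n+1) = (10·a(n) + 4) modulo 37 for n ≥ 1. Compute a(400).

We have a(1) = 19, a(2) = 9, a(3) = 20, a(4) = 19.
The sequence repeats with period 3.
So a(400) = a(1 + ((400-1) mod 3)) = a(1) = 19.

19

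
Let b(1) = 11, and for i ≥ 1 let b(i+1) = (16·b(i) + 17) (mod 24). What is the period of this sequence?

3

Computing terms: b(1) = 11; b(2) = 1; b(3) = 9; b(4) = 17; b(5) = 1.
Since b(5) = b(2) = 1, the sequence is eventually periodic: after a pre-period of length 1 it cycles with period 3.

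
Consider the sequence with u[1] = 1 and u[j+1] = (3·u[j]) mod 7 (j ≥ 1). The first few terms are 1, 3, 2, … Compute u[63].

2

Listing terms: u[1] = 1, u[2] = 3, u[3] = 2, u[4] = 6, u[5] = 4, u[6] = 5, u[7] = 1.
The sequence repeats with period 6.
(63 - 1) mod 6 = 2, so u[63] = u[3] = 2.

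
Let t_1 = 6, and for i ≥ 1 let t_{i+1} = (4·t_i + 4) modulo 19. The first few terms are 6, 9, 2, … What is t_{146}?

9

Computing terms: t_1 = 6; t_2 = 9; t_3 = 2; t_4 = 12; t_5 = 14; t_6 = 3; t_7 = 16; t_8 = 11; t_9 = 10; t_{10} = 6.
Since t_{10} = t_1 = 6, the sequence is periodic with period 9.
So t_{146} = t_{1 + ((146-1) mod 9)} = t_2 = 9.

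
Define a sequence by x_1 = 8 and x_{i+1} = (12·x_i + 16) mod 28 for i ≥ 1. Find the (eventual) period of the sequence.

We have x_1 = 8; x_2 = 0; x_3 = 16; x_4 = 12; x_5 = 20; x_6 = 4; x_7 = 8.
Since x_7 = x_1 = 8, the sequence is periodic with period 6.

6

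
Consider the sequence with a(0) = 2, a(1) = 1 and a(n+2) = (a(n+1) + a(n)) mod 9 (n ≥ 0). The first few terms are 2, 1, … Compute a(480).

We have a(0) = 2; a(1) = 1; a(2) = 3; a(3) = 4; a(4) = 7; a(5) = 2; a(6) = 0; a(7) = 2; a(8) = 2; a(9) = 4; a(10) = 6; a(11) = 1; a(12) = 7; a(13) = 8; a(14) = 6; a(15) = 5; a(16) = 2; a(17) = 7; a(18) = 0; a(19) = 7; a(20) = 7; a(21) = 5; a(22) = 3; a(23) = 8; a(24) = 2; a(25) = 1.
Since (a(24), a(25)) = (a(0), a(1)) = (2, 1) (two consecutive terms determine the rest), the sequence is periodic with period 24.
So a(480) = a(0 + ((480-0) mod 24)) = a(0) = 2.

2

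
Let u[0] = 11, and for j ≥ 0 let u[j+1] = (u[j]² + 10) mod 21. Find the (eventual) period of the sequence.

3

u[0] = 11,  u[1] = 5,  u[2] = 14,  u[3] = 17,  u[4] = 5.
Since u[4] = u[1] = 5, the sequence is eventually periodic: after a pre-period of length 1 it cycles with period 3.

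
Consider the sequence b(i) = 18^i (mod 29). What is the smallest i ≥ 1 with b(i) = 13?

b(0) = 1,  b(1) = 18,  b(2) = 5,  b(3) = 3,  b(4) = 25,  b(5) = 15,  b(6) = 9,  b(7) = 17,  b(8) = 16,  b(9) = 27,  b(10) = 22,  b(11) = 19,  b(12) = 23,  b(13) = 8,  b(14) = 28,  b(15) = 11,  b(16) = 24,  b(17) = 26,  b(18) = 4,  b(19) = 14,  b(20) = 20,  b(21) = 12,  b(22) = 13,  b(23) = 2,  b(24) = 7,  b(25) = 10,  b(26) = 6,  b(27) = 21,  b(28) = 1.
Since b(28) = b(0) = 1, the sequence is periodic with period 28.
The value 13 first appears (with i ≥ 1) at b(22).

22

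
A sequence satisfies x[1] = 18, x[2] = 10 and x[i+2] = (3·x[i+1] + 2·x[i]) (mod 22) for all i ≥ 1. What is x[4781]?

Computing terms: x[1] = 18, x[2] = 10, x[3] = 0, x[4] = 20, x[5] = 16, x[6] = 0, x[7] = 10, x[8] = 8, x[9] = 0, x[10] = 16, x[11] = 4, x[12] = 0, x[13] = 8, x[14] = 2, x[15] = 0, x[16] = 4, x[17] = 12, x[18] = 0, x[19] = 2, x[20] = 6, x[21] = 0, x[22] = 12, x[23] = 14, x[24] = 0, x[25] = 6, x[26] = 18, x[27] = 0, x[28] = 14, x[29] = 20, x[30] = 0, x[31] = 18, x[32] = 10.
The sequence repeats with period 30.
(4781 - 1) mod 30 = 10, so x[4781] = x[11] = 4.

4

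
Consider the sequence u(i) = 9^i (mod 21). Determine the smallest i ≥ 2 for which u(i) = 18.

2

u(1) = 9, u(2) = 18, u(3) = 15, u(4) = 9.
Since u(4) = u(1) = 9, the sequence is periodic with period 3.
The value 18 first appears (with i ≥ 2) at u(2).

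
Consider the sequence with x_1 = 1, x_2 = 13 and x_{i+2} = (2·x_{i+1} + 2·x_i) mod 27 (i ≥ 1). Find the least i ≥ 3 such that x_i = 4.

5

Listing terms: x_1 = 1,  x_2 = 13,  x_3 = 1,  x_4 = 1,  x_5 = 4,  x_6 = 10,  x_7 = 1,  x_8 = 22,  x_9 = 19,  x_{10} = 1,  x_{11} = 13.
Since (x_{10}, x_{11}) = (x_1, x_2) = (1, 13) (two consecutive terms determine the rest), the sequence is periodic with period 9.
The value 4 first appears (with i ≥ 3) at x_5.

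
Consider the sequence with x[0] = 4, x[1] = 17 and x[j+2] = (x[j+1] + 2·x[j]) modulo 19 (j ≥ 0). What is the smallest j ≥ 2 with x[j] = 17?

12

x[0] = 4,  x[1] = 17,  x[2] = 6,  x[3] = 2,  x[4] = 14,  x[5] = 18,  x[6] = 8,  x[7] = 6,  x[8] = 3,  x[9] = 15,  x[10] = 2,  x[11] = 13,  x[12] = 17,  x[13] = 5,  x[14] = 1,  x[15] = 11,  x[16] = 13,  x[17] = 16,  x[18] = 4,  x[19] = 17.
The sequence repeats with period 18.
The value 17 first appears (with j ≥ 2) at x[12].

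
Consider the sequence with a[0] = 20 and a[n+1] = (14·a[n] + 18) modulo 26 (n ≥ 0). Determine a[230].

We have a[0] = 20; a[1] = 12; a[2] = 4; a[3] = 22; a[4] = 14; a[5] = 6; a[6] = 24; a[7] = 16; a[8] = 8; a[9] = 0; a[10] = 18; a[11] = 10; a[12] = 2; a[13] = 20.
The sequence repeats with period 13.
So a[230] = a[0 + ((230-0) mod 13)] = a[9] = 0.

0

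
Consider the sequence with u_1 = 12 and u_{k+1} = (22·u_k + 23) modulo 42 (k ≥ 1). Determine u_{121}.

21

u_1 = 12, u_2 = 35, u_3 = 37, u_4 = 39, u_5 = 41, u_6 = 1, u_7 = 3, u_8 = 5, u_9 = 7, u_{10} = 9, u_{11} = 11, u_{12} = 13, u_{13} = 15, u_{14} = 17, u_{15} = 19, u_{16} = 21, u_{17} = 23, u_{18} = 25, u_{19} = 27, u_{20} = 29, u_{21} = 31, u_{22} = 33, u_{23} = 35.
Since u_{23} = u_2 = 35, the sequence is eventually periodic: after a pre-period of length 1 it cycles with period 21.
For k ≥ 2, u_k depends only on (k - 2) mod 21. (121 - 2) mod 21 = 14, so u_{121} = u_{16} = 21.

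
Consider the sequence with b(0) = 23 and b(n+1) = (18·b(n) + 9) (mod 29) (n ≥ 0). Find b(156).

Listing terms: b(0) = 23, b(1) = 17, b(2) = 25, b(3) = 24, b(4) = 6, b(5) = 1, b(6) = 27, b(7) = 2, b(8) = 16, b(9) = 7, b(10) = 19, b(11) = 3, b(12) = 5, b(13) = 12, b(14) = 22, b(15) = 28, b(16) = 20, b(17) = 21, b(18) = 10, b(19) = 15, b(20) = 18, b(21) = 14, b(22) = 0, b(23) = 9, b(24) = 26, b(25) = 13, b(26) = 11, b(27) = 4, b(28) = 23.
Since b(28) = b(0) = 23, the sequence is periodic with period 28.
So b(156) = b(0 + ((156-0) mod 28)) = b(16) = 20.

20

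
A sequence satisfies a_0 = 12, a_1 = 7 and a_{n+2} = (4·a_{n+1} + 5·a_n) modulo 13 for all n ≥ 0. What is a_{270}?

10

Computing terms: a_0 = 12, a_1 = 7, a_2 = 10, a_3 = 10, a_4 = 12, a_5 = 7.
The sequence repeats with period 4.
(270 - 0) mod 4 = 2, so a_{270} = a_2 = 10.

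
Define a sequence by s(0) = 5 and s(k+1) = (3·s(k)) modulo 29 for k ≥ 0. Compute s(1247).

s(0) = 5,  s(1) = 15,  s(2) = 16,  s(3) = 19,  s(4) = 28,  s(5) = 26,  s(6) = 20,  s(7) = 2,  s(8) = 6,  s(9) = 18,  s(10) = 25,  s(11) = 17,  s(12) = 22,  s(13) = 8,  s(14) = 24,  s(15) = 14,  s(16) = 13,  s(17) = 10,  s(18) = 1,  s(19) = 3,  s(20) = 9,  s(21) = 27,  s(22) = 23,  s(23) = 11,  s(24) = 4,  s(25) = 12,  s(26) = 7,  s(27) = 21,  s(28) = 5.
Since s(28) = s(0) = 5, the sequence is periodic with period 28.
So s(1247) = s(0 + ((1247-0) mod 28)) = s(15) = 14.

14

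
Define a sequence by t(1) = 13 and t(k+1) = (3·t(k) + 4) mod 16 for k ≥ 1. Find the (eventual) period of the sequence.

Listing terms: t(1) = 13; t(2) = 11; t(3) = 5; t(4) = 3; t(5) = 13.
The sequence repeats with period 4.

4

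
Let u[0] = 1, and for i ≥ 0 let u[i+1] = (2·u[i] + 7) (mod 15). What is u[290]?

u[0] = 1, u[1] = 9, u[2] = 10, u[3] = 12, u[4] = 1.
Since u[4] = u[0] = 1, the sequence is periodic with period 4.
(290 - 0) mod 4 = 2, so u[290] = u[2] = 10.

10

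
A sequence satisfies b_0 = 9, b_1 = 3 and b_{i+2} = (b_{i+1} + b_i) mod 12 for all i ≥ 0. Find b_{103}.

3

We have b_0 = 9,  b_1 = 3,  b_2 = 0,  b_3 = 3,  b_4 = 3,  b_5 = 6,  b_6 = 9,  b_7 = 3.
Since (b_6, b_7) = (b_0, b_1) = (9, 3) (two consecutive terms determine the rest), the sequence is periodic with period 6.
(103 - 0) mod 6 = 1, so b_{103} = b_1 = 3.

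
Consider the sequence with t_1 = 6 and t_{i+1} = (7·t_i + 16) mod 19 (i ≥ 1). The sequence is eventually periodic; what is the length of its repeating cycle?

3

Computing terms: t_1 = 6, t_2 = 1, t_3 = 4, t_4 = 6.
Since t_4 = t_1 = 6, the sequence is periodic with period 3.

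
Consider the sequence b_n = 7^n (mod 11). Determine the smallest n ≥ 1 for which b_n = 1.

We have b_0 = 1, b_1 = 7, b_2 = 5, b_3 = 2, b_4 = 3, b_5 = 10, b_6 = 4, b_7 = 6, b_8 = 9, b_9 = 8, b_{10} = 1.
The sequence repeats with period 10.
The value 1 next appears (with n ≥ 1) at b_{10}.

10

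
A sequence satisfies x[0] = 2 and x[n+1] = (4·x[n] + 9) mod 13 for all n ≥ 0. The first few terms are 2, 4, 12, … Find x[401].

8

We have x[0] = 2; x[1] = 4; x[2] = 12; x[3] = 5; x[4] = 3; x[5] = 8; x[6] = 2.
Since x[6] = x[0] = 2, the sequence is periodic with period 6.
So x[401] = x[0 + ((401-0) mod 6)] = x[5] = 8.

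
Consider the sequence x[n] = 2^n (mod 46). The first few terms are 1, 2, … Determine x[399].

8

x[0] = 1; x[1] = 2; x[2] = 4; x[3] = 8; x[4] = 16; x[5] = 32; x[6] = 18; x[7] = 36; x[8] = 26; x[9] = 6; x[10] = 12; x[11] = 24; x[12] = 2.
Since x[12] = x[1] = 2, the sequence is eventually periodic: after a pre-period of length 1 it cycles with period 11.
For n ≥ 1, x[n] depends only on (n - 1) mod 11. (399 - 1) mod 11 = 2, so x[399] = x[3] = 8.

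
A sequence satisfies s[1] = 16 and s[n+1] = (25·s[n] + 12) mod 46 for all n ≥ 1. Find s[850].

Listing terms: s[1] = 16,  s[2] = 44,  s[3] = 8,  s[4] = 28,  s[5] = 22,  s[6] = 10,  s[7] = 32,  s[8] = 30,  s[9] = 26,  s[10] = 18,  s[11] = 2,  s[12] = 16.
Since s[12] = s[1] = 16, the sequence is periodic with period 11.
So s[850] = s[1 + ((850-1) mod 11)] = s[3] = 8.

8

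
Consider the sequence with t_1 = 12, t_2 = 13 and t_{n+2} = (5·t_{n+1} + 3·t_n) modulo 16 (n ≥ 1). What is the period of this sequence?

12

t_1 = 12; t_2 = 13; t_3 = 5; t_4 = 0; t_5 = 15; t_6 = 11; t_7 = 4; t_8 = 5; t_9 = 5; t_{10} = 8; t_{11} = 7; t_{12} = 11; t_{13} = 12; t_{14} = 13.
The sequence repeats with period 12.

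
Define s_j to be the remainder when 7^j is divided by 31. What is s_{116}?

20

Listing terms: s_1 = 7; s_2 = 18; s_3 = 2; s_4 = 14; s_5 = 5; s_6 = 4; s_7 = 28; s_8 = 10; s_9 = 8; s_{10} = 25; s_{11} = 20; s_{12} = 16; s_{13} = 19; s_{14} = 9; s_{15} = 1; s_{16} = 7.
The sequence repeats with period 15.
(116 - 1) mod 15 = 10, so s_{116} = s_{11} = 20.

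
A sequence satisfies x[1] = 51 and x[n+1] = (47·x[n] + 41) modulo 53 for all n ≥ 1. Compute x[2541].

47

Computing terms: x[1] = 51,  x[2] = 0,  x[3] = 41,  x[4] = 7,  x[5] = 52,  x[6] = 47,  x[7] = 24,  x[8] = 3,  x[9] = 23,  x[10] = 9,  x[11] = 40,  x[12] = 13,  x[13] = 16,  x[14] = 51.
The sequence repeats with period 13.
(2541 - 1) mod 13 = 5, so x[2541] = x[6] = 47.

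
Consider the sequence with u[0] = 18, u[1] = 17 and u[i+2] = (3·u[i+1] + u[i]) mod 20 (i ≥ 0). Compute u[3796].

We have u[0] = 18,  u[1] = 17,  u[2] = 9,  u[3] = 4,  u[4] = 1,  u[5] = 7,  u[6] = 2,  u[7] = 13,  u[8] = 1,  u[9] = 16,  u[10] = 9,  u[11] = 3,  u[12] = 18,  u[13] = 17.
The sequence repeats with period 12.
(3796 - 0) mod 12 = 4, so u[3796] = u[4] = 1.

1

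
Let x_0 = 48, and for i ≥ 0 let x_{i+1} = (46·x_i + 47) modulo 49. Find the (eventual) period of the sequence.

Computing terms: x_0 = 48, x_1 = 1, x_2 = 44, x_3 = 13, x_4 = 8, x_5 = 23, x_6 = 27, x_7 = 15, x_8 = 2, x_9 = 41, x_{10} = 22, x_{11} = 30, x_{12} = 6, x_{13} = 29, x_{14} = 9, x_{15} = 20, x_{16} = 36, x_{17} = 37, x_{18} = 34, x_{19} = 43, x_{20} = 16, x_{21} = 48.
Since x_{21} = x_0 = 48, the sequence is periodic with period 21.

21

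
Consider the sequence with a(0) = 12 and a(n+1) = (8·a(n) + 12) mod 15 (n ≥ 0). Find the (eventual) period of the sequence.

Listing terms: a(0) = 12,  a(1) = 3,  a(2) = 6,  a(3) = 0,  a(4) = 12.
Since a(4) = a(0) = 12, the sequence is periodic with period 4.

4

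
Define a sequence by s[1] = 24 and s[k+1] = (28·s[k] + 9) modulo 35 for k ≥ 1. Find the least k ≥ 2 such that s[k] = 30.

s[1] = 24, s[2] = 16, s[3] = 2, s[4] = 30, s[5] = 9, s[6] = 16.
Since s[6] = s[2] = 16, the sequence is eventually periodic: after a pre-period of length 1 it cycles with period 4.
The value 30 first appears (with k ≥ 2) at s[4].

4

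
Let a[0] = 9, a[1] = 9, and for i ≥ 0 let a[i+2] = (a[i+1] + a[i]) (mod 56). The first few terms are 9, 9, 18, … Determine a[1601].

16

a[0] = 9, a[1] = 9, a[2] = 18, a[3] = 27, a[4] = 45, a[5] = 16, a[6] = 5, a[7] = 21, a[8] = 26, a[9] = 47, a[10] = 17, a[11] = 8, a[12] = 25, a[13] = 33, a[14] = 2, a[15] = 35, a[16] = 37, a[17] = 16, a[18] = 53, a[19] = 13, a[20] = 10, a[21] = 23, a[22] = 33, a[23] = 0, a[24] = 33, a[25] = 33, a[26] = 10, a[27] = 43, a[28] = 53, a[29] = 40, a[30] = 37, a[31] = 21, a[32] = 2, a[33] = 23, a[34] = 25, a[35] = 48, a[36] = 17, a[37] = 9, a[38] = 26, a[39] = 35, a[40] = 5, a[41] = 40, a[42] = 45, a[43] = 29, a[44] = 18, a[45] = 47, a[46] = 9, a[47] = 0, a[48] = 9, a[49] = 9.
Since (a[48], a[49]) = (a[0], a[1]) = (9, 9) (two consecutive terms determine the rest), the sequence is periodic with period 48.
So a[1601] = a[0 + ((1601-0) mod 48)] = a[17] = 16.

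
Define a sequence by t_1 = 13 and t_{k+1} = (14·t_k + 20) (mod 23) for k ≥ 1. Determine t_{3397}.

t_1 = 13, t_2 = 18, t_3 = 19, t_4 = 10, t_5 = 22, t_6 = 6, t_7 = 12, t_8 = 4, t_9 = 7, t_{10} = 3, t_{11} = 16, t_{12} = 14, t_{13} = 9, t_{14} = 8, t_{15} = 17, t_{16} = 5, t_{17} = 21, t_{18} = 15, t_{19} = 0, t_{20} = 20, t_{21} = 1, t_{22} = 11, t_{23} = 13.
Since t_{23} = t_1 = 13, the sequence is periodic with period 22.
So t_{3397} = t_{1 + ((3397-1) mod 22)} = t_9 = 7.

7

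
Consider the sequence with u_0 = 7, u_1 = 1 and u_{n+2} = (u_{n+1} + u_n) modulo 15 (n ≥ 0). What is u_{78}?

We have u_0 = 7, u_1 = 1, u_2 = 8, u_3 = 9, u_4 = 2, u_5 = 11, u_6 = 13, u_7 = 9, u_8 = 7, u_9 = 1.
Since (u_8, u_9) = (u_0, u_1) = (7, 1) (two consecutive terms determine the rest), the sequence is periodic with period 8.
So u_{78} = u_{0 + ((78-0) mod 8)} = u_6 = 13.

13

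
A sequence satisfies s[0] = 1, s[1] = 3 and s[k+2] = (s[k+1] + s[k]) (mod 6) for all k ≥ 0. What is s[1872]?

1

We have s[0] = 1,  s[1] = 3,  s[2] = 4,  s[3] = 1,  s[4] = 5,  s[5] = 0,  s[6] = 5,  s[7] = 5,  s[8] = 4,  s[9] = 3,  s[10] = 1,  s[11] = 4,  s[12] = 5,  s[13] = 3,  s[14] = 2,  s[15] = 5,  s[16] = 1,  s[17] = 0,  s[18] = 1,  s[19] = 1,  s[20] = 2,  s[21] = 3,  s[22] = 5,  s[23] = 2,  s[24] = 1,  s[25] = 3.
The sequence repeats with period 24.
(1872 - 0) mod 24 = 0, so s[1872] = s[0] = 1.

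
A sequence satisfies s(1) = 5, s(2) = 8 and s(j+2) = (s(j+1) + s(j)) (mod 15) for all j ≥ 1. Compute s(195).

Listing terms: s(1) = 5; s(2) = 8; s(3) = 13; s(4) = 6; s(5) = 4; s(6) = 10; s(7) = 14; s(8) = 9; s(9) = 8; s(10) = 2; s(11) = 10; s(12) = 12; s(13) = 7; s(14) = 4; s(15) = 11; s(16) = 0; s(17) = 11; s(18) = 11; s(19) = 7; s(20) = 3; s(21) = 10; s(22) = 13; s(23) = 8; s(24) = 6; s(25) = 14; s(26) = 5; s(27) = 4; s(28) = 9; s(29) = 13; s(30) = 7; s(31) = 5; s(32) = 12; s(33) = 2; s(34) = 14; s(35) = 1; s(36) = 0; s(37) = 1; s(38) = 1; s(39) = 2; s(40) = 3; s(41) = 5; s(42) = 8.
The sequence repeats with period 40.
So s(195) = s(1 + ((195-1) mod 40)) = s(35) = 1.

1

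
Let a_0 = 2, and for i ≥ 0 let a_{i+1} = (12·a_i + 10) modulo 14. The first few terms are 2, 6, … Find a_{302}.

12

Listing terms: a_0 = 2; a_1 = 6; a_2 = 12; a_3 = 0; a_4 = 10; a_5 = 4; a_6 = 2.
Since a_6 = a_0 = 2, the sequence is periodic with period 6.
(302 - 0) mod 6 = 2, so a_{302} = a_2 = 12.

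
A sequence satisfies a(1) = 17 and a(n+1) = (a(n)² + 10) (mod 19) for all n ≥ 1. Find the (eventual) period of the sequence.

Computing terms: a(1) = 17,  a(2) = 14,  a(3) = 16,  a(4) = 0,  a(5) = 10,  a(6) = 15,  a(7) = 7,  a(8) = 2,  a(9) = 14.
Since a(9) = a(2) = 14, the sequence is eventually periodic: after a pre-period of length 1 it cycles with period 7.

7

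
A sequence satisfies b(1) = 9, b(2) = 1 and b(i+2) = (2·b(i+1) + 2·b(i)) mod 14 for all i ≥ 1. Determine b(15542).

We have b(1) = 9, b(2) = 1, b(3) = 6, b(4) = 0, b(5) = 12, b(6) = 10, b(7) = 2, b(8) = 10, b(9) = 10, b(10) = 12, b(11) = 2, b(12) = 0, b(13) = 4, b(14) = 8, b(15) = 10, b(16) = 8, b(17) = 8, b(18) = 4, b(19) = 10, b(20) = 0, b(21) = 6, b(22) = 12, b(23) = 8, b(24) = 12, b(25) = 12, b(26) = 6, b(27) = 8, b(28) = 0, b(29) = 2, b(30) = 4, b(31) = 12, b(32) = 4, b(33) = 4, b(34) = 2, b(35) = 12, b(36) = 0, b(37) = 10, b(38) = 6, b(39) = 4, b(40) = 6, b(41) = 6, b(42) = 10, b(43) = 4, b(44) = 0, b(45) = 8, b(46) = 2, b(47) = 6, b(48) = 2, b(49) = 2, b(50) = 8, b(51) = 6, b(52) = 0.
Since (b(51), b(52)) = (b(3), b(4)) = (6, 0) (two consecutive terms determine the rest), the sequence is eventually periodic: after a pre-period of length 2 it cycles with period 48.
For i ≥ 3, b(i) depends only on (i - 3) mod 48. (15542 - 3) mod 48 = 35, so b(15542) = b(38) = 6.

6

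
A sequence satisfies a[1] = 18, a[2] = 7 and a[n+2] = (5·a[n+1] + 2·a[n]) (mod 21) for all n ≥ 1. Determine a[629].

13

Computing terms: a[1] = 18,  a[2] = 7,  a[3] = 8,  a[4] = 12,  a[5] = 13,  a[6] = 5,  a[7] = 9,  a[8] = 13,  a[9] = 20,  a[10] = 0,  a[11] = 19,  a[12] = 11,  a[13] = 9,  a[14] = 4,  a[15] = 17,  a[16] = 9,  a[17] = 16,  a[18] = 14,  a[19] = 18,  a[20] = 13,  a[21] = 17,  a[22] = 6,  a[23] = 1,  a[24] = 17,  a[25] = 3,  a[26] = 7,  a[27] = 20,  a[28] = 9,  a[29] = 1,  a[30] = 2,  a[31] = 12,  a[32] = 1,  a[33] = 8,  a[34] = 0,  a[35] = 16,  a[36] = 17,  a[37] = 12,  a[38] = 10,  a[39] = 11,  a[40] = 12,  a[41] = 19,  a[42] = 14,  a[43] = 3,  a[44] = 1,  a[45] = 11,  a[46] = 15,  a[47] = 13,  a[48] = 11,  a[49] = 18,  a[50] = 7.
Since (a[49], a[50]) = (a[1], a[2]) = (18, 7) (two consecutive terms determine the rest), the sequence is periodic with period 48.
So a[629] = a[1 + ((629-1) mod 48)] = a[5] = 13.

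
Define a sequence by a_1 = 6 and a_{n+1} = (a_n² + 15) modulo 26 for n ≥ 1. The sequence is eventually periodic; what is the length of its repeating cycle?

Computing terms: a_1 = 6; a_2 = 25; a_3 = 16; a_4 = 11; a_5 = 6.
Since a_5 = a_1 = 6, the sequence is periodic with period 4.

4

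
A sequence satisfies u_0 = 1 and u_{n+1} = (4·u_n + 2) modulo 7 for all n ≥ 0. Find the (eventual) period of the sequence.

Computing terms: u_0 = 1,  u_1 = 6,  u_2 = 5,  u_3 = 1.
Since u_3 = u_0 = 1, the sequence is periodic with period 3.

3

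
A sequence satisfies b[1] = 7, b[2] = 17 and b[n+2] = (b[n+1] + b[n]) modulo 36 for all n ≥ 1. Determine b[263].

We have b[1] = 7; b[2] = 17; b[3] = 24; b[4] = 5; b[5] = 29; b[6] = 34; b[7] = 27; b[8] = 25; b[9] = 16; b[10] = 5; b[11] = 21; b[12] = 26; b[13] = 11; b[14] = 1; b[15] = 12; b[16] = 13; b[17] = 25; b[18] = 2; b[19] = 27; b[20] = 29; b[21] = 20; b[22] = 13; b[23] = 33; b[24] = 10; b[25] = 7; b[26] = 17.
The sequence repeats with period 24.
So b[263] = b[1 + ((263-1) mod 24)] = b[23] = 33.

33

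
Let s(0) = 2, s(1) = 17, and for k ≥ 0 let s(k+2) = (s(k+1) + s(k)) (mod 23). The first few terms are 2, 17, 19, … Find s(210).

18

We have s(0) = 2, s(1) = 17, s(2) = 19, s(3) = 13, s(4) = 9, s(5) = 22, s(6) = 8, s(7) = 7, s(8) = 15, s(9) = 22, s(10) = 14, s(11) = 13, s(12) = 4, s(13) = 17, s(14) = 21, s(15) = 15, s(16) = 13, s(17) = 5, s(18) = 18, s(19) = 0, s(20) = 18, s(21) = 18, s(22) = 13, s(23) = 8, s(24) = 21, s(25) = 6, s(26) = 4, s(27) = 10, s(28) = 14, s(29) = 1, s(30) = 15, s(31) = 16, s(32) = 8, s(33) = 1, s(34) = 9, s(35) = 10, s(36) = 19, s(37) = 6, s(38) = 2, s(39) = 8, s(40) = 10, s(41) = 18, s(42) = 5, s(43) = 0, s(44) = 5, s(45) = 5, s(46) = 10, s(47) = 15, s(48) = 2, s(49) = 17.
The sequence repeats with period 48.
(210 - 0) mod 48 = 18, so s(210) = s(18) = 18.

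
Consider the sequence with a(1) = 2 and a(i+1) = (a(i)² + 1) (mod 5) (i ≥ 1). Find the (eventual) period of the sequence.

3

a(1) = 2, a(2) = 0, a(3) = 1, a(4) = 2.
Since a(4) = a(1) = 2, the sequence is periodic with period 3.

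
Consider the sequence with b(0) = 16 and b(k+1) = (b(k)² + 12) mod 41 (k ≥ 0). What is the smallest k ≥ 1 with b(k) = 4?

We have b(0) = 16, b(1) = 22, b(2) = 4, b(3) = 28, b(4) = 17, b(5) = 14, b(6) = 3, b(7) = 21, b(8) = 2, b(9) = 16.
The sequence repeats with period 9.
The value 4 first appears (with k ≥ 1) at b(2).

2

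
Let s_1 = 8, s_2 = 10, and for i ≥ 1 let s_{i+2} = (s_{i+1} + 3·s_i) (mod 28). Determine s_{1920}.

Listing terms: s_1 = 8; s_2 = 10; s_3 = 6; s_4 = 8; s_5 = 26; s_6 = 22; s_7 = 16; s_8 = 26; s_9 = 18; s_{10} = 12; s_{11} = 10; s_{12} = 18; s_{13} = 20; s_{14} = 18; s_{15} = 22; s_{16} = 20; s_{17} = 2; s_{18} = 6; s_{19} = 12; s_{20} = 2; s_{21} = 10; s_{22} = 16; s_{23} = 18; s_{24} = 10; s_{25} = 8; s_{26} = 10.
The sequence repeats with period 24.
So s_{1920} = s_{1 + ((1920-1) mod 24)} = s_{24} = 10.

10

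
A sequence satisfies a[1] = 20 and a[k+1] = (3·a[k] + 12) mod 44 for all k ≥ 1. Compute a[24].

We have a[1] = 20,  a[2] = 28,  a[3] = 8,  a[4] = 36,  a[5] = 32,  a[6] = 20.
The sequence repeats with period 5.
(24 - 1) mod 5 = 3, so a[24] = a[4] = 36.

36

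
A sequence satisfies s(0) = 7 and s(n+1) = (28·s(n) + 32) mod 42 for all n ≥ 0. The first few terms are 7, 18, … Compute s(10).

18

s(0) = 7,  s(1) = 18,  s(2) = 32,  s(3) = 4,  s(4) = 18.
Since s(4) = s(1) = 18, the sequence is eventually periodic: after a pre-period of length 1 it cycles with period 3.
For n ≥ 1, s(n) depends only on (n - 1) mod 3. (10 - 1) mod 3 = 0, so s(10) = s(1) = 18.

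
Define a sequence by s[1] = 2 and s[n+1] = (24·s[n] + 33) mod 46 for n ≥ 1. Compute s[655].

33

Listing terms: s[1] = 2; s[2] = 35; s[3] = 45; s[4] = 9; s[5] = 19; s[6] = 29; s[7] = 39; s[8] = 3; s[9] = 13; s[10] = 23; s[11] = 33; s[12] = 43; s[13] = 7; s[14] = 17; s[15] = 27; s[16] = 37; s[17] = 1; s[18] = 11; s[19] = 21; s[20] = 31; s[21] = 41; s[22] = 5; s[23] = 15; s[24] = 25; s[25] = 35.
Since s[25] = s[2] = 35, the sequence is eventually periodic: after a pre-period of length 1 it cycles with period 23.
For n ≥ 2, s[n] depends only on (n - 2) mod 23. (655 - 2) mod 23 = 9, so s[655] = s[11] = 33.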